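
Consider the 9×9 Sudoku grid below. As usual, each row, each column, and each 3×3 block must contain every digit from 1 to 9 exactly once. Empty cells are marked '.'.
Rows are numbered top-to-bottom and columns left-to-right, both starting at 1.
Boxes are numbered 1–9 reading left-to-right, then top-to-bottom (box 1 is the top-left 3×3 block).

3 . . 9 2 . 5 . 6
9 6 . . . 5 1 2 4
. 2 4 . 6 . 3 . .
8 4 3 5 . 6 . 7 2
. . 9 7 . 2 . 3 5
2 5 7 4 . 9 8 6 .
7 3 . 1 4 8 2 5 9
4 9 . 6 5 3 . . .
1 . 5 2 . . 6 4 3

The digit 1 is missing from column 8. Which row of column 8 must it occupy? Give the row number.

8

Consider where 1 can go in column 8.
r1c8 is out (box 3 already has a 1).
r3c8 is out (box 3 already has a 1).
So the only cell in column 8 that can hold 1 is r8c8.
That is row 8.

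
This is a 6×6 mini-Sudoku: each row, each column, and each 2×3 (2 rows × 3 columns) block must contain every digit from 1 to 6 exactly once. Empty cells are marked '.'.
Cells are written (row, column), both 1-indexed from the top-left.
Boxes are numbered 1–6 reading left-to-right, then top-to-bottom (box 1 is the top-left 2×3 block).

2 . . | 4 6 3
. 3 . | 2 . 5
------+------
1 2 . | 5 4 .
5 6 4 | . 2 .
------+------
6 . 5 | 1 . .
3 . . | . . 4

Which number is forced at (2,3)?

6

Cell (2,3) itself could take any of {1, 6} by direct elimination.
Consider where 6 can go in box 1.
(1,2) is out (row 1 already has a 6).
(1,3) is out (row 1 already has a 6).
(2,1) is out (column 1 already has a 6).
So the only cell in box 1 that can hold 6 is (2,3).
Therefore (2,3) = 6.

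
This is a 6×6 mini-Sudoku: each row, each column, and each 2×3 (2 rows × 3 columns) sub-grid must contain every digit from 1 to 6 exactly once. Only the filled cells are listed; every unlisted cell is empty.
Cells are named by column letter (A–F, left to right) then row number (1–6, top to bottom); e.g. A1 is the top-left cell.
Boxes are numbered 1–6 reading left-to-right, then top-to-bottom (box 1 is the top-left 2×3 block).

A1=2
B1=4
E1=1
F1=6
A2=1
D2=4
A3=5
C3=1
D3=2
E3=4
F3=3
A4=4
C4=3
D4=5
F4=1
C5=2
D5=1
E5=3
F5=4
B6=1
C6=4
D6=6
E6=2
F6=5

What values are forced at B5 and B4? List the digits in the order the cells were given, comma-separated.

5,2

For B5:
  Consider where 5 can go in box 5.
  A5 is out (column A already has a 5).
  A6 is out (row 6 already has a 5).
  So the only cell in box 5 that can hold 5 is B5.
  So B5 = 5.
For B4:
  Consider where 2 can go in row 4.
  E4 is out (column E already has a 2).
  So the only cell in row 4 that can hold 2 is B4.
  So B4 = 2.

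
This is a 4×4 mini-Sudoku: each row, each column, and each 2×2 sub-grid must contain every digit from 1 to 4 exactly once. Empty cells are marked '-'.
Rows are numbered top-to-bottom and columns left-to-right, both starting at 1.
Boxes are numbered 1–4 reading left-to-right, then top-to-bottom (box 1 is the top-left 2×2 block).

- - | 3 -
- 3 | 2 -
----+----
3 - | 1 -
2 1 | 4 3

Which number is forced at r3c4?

2

Row 3 already contains {1, 3}.
Column 4 already contains {3}.
Its 2×2 block (box 4) already contains {1, 3, 4}.
The only value from 1–4 not eliminated is 2, so r3c4 = 2.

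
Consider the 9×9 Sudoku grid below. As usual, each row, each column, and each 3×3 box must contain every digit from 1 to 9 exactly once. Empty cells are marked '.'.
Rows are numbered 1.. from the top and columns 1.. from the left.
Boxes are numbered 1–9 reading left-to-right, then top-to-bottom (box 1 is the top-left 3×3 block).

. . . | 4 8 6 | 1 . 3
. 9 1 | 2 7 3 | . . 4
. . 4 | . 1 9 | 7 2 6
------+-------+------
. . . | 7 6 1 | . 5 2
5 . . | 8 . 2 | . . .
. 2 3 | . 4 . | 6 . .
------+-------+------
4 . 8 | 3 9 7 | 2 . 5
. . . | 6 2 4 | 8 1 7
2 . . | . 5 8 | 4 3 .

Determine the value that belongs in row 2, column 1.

6

Cell row 2, column 1 itself could take any of {6, 8} by direct elimination.
Consider where 6 can go in box 1.
row 1, column 1 is out (row 1 already has a 6).
row 1, column 2 is out (row 1 already has a 6).
row 1, column 3 is out (row 1 already has a 6).
row 3, column 1 is out (row 3 already has a 6).
row 3, column 2 is out (row 3 already has a 6).
So the only cell in box 1 that can hold 6 is row 2, column 1.
Therefore row 2, column 1 = 6.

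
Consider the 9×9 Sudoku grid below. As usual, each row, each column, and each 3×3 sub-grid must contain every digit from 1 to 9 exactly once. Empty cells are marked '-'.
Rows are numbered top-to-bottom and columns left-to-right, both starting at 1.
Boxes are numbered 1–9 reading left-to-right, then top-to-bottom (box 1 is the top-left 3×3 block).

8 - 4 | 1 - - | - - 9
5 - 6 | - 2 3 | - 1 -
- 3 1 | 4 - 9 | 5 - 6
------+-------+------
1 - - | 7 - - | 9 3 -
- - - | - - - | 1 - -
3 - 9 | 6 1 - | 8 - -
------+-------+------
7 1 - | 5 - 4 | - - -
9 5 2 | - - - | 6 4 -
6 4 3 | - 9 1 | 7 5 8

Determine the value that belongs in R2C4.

Row 2 already contains {1, 2, 3, 5, 6}.
Column 4 already contains {1, 4, 5, 6, 7}.
Its 3×3 block (box 2) already contains {1, 2, 3, 4, 9}.
The only value from 1–9 not eliminated is 8, so R2C4 = 8.

8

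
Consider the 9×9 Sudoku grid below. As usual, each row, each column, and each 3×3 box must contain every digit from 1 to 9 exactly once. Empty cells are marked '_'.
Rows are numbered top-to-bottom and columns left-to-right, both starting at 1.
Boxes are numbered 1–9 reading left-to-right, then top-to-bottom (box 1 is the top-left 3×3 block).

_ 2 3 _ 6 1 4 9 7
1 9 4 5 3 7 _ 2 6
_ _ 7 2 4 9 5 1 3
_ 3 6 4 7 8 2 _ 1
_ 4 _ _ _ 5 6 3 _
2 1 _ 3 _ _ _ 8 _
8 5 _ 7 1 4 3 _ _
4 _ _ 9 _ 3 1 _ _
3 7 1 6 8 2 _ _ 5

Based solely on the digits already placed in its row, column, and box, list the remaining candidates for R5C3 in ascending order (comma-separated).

Row 5 already contains {3, 4, 5, 6}.
Column 3 already contains {1, 3, 4, 6, 7}.
Its 3×3 block (box 4) already contains {1, 2, 3, 4, 6}.
Removing those from 1–9 leaves {8, 9} as the candidates for R5C3.

8,9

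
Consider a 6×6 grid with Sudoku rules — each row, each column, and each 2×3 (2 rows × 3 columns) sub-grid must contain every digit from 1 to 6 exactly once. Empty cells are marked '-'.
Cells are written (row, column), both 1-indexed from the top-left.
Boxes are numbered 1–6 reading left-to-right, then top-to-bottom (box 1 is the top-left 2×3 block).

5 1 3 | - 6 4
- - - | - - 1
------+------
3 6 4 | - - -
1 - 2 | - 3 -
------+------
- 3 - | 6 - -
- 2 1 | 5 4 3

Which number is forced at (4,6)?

6

Cell (4,6) itself could take any of {5, 6} by direct elimination.
Consider where 6 can go in column 6.
(3,6) is out (row 3 already has a 6).
(5,6) is out (row 5 already has a 6).
So the only cell in column 6 that can hold 6 is (4,6).
Therefore (4,6) = 6.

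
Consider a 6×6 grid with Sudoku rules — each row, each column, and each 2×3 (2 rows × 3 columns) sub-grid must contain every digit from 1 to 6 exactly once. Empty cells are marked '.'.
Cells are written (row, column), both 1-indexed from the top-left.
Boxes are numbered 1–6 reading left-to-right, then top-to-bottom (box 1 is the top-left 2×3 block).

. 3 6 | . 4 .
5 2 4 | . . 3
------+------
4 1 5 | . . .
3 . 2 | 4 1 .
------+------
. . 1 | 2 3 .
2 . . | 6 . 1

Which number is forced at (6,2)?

4

Cell (6,2) itself could take any of {4, 5} by direct elimination.
Consider where 4 can go in row 6.
(6,3) is out (column 3 already has a 4).
(6,5) is out (column 5 already has a 4).
So the only cell in row 6 that can hold 4 is (6,2).
Therefore (6,2) = 4.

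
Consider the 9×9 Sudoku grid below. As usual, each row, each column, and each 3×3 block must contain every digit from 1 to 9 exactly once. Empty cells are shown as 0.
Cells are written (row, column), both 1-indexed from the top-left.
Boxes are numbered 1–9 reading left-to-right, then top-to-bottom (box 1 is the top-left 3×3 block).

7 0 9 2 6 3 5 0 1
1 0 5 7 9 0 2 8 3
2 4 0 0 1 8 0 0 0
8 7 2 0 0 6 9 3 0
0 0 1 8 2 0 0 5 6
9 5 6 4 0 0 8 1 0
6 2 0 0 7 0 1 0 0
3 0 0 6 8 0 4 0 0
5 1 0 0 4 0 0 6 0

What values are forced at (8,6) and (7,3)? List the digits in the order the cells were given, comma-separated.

For (8,6):
  Consider where 1 can go in column 6.
  (2,6) is out (row 2 already has a 1).
  (5,6) is out (row 5 already has a 1).
  (6,6) is out (row 6 already has a 1).
  (7,6) is out (row 7 already has a 1).
  (9,6) is out (row 9 already has a 1).
  So the only cell in column 6 that can hold 1 is (8,6).
  So (8,6) = 1.
For (7,3):
  Consider where 4 can go in row 7.
  (7,4) is out (column 4 already has a 4).
  (7,6) is out (box 8 already has a 4).
  (7,8) is out (box 9 already has a 4).
  (7,9) is out (box 9 already has a 4).
  So the only cell in row 7 that can hold 4 is (7,3).
  So (7,3) = 4.

1,4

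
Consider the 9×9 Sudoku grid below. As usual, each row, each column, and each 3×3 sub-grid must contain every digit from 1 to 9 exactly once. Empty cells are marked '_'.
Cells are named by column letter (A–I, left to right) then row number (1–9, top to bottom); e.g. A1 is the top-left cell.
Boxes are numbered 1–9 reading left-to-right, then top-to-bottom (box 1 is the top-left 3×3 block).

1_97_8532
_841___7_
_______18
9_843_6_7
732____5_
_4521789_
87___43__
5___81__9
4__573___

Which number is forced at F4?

5

Row 4 already contains {3, 4, 6, 7, 8, 9}.
Column F already contains {1, 3, 4, 7, 8}.
Its 3×3 block (box 5) already contains {1, 2, 3, 4, 7}.
The only value from 1–9 not eliminated is 5, so F4 = 5.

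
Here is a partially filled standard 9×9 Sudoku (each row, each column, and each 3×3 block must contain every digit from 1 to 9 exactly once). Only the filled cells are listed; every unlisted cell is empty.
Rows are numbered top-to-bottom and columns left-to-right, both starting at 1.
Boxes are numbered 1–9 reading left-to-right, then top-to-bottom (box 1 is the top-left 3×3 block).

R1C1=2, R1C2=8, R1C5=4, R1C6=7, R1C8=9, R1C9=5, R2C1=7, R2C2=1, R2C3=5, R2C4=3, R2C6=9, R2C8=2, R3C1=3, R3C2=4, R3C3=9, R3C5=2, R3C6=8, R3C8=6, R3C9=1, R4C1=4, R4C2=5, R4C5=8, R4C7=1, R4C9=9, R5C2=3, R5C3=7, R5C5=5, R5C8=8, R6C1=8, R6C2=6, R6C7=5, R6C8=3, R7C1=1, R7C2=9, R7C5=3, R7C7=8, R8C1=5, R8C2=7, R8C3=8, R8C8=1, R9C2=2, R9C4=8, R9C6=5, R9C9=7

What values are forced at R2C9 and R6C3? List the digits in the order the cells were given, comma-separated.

For R2C9:
  Consider where 8 can go in box 3.
  R1C7 is out (row 1 already has a 8).
  R2C7 is out (column 7 already has a 8).
  R3C7 is out (row 3 already has a 8).
  So the only cell in box 3 that can hold 8 is R2C9.
  So R2C9 = 8.
For R6C3:
  Consider where 1 can go in box 4.
  R4C3 is out (row 4 already has a 1).
  R5C1 is out (column 1 already has a 1).
  So the only cell in box 4 that can hold 1 is R6C3.
  So R6C3 = 1.

8,1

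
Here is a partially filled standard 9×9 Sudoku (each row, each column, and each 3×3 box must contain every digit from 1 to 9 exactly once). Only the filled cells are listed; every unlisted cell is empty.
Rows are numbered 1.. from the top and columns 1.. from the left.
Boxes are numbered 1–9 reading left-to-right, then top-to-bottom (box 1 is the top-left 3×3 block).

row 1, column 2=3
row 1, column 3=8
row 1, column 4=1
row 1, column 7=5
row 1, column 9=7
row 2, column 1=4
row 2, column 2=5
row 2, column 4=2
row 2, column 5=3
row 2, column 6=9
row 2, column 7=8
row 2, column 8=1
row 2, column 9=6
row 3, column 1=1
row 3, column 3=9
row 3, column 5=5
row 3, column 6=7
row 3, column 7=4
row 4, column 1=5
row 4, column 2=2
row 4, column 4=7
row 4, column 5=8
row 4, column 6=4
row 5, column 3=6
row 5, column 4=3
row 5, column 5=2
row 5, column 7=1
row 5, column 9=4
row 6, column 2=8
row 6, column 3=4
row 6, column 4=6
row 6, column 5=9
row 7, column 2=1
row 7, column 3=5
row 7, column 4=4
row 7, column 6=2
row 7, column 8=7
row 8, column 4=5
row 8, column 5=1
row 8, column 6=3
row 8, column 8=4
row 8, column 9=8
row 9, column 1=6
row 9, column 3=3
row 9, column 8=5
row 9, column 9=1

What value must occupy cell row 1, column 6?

6

Row 1 already contains {1, 3, 5, 7, 8}.
Column 6 already contains {2, 3, 4, 7, 9}.
Its 3×3 block (box 2) already contains {1, 2, 3, 5, 7, 9}.
The only value from 1–9 not eliminated is 6, so row 1, column 6 = 6.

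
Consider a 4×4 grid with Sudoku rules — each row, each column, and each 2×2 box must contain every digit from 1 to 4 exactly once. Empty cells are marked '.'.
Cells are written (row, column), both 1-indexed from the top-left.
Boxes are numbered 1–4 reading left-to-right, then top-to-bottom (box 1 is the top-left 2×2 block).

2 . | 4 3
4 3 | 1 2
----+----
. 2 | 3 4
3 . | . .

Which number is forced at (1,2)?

1

Row 1 already contains {2, 3, 4}.
Column 2 already contains {2, 3}.
Its 2×2 block (box 1) already contains {2, 3, 4}.
The only value from 1–4 not eliminated is 1, so (1,2) = 1.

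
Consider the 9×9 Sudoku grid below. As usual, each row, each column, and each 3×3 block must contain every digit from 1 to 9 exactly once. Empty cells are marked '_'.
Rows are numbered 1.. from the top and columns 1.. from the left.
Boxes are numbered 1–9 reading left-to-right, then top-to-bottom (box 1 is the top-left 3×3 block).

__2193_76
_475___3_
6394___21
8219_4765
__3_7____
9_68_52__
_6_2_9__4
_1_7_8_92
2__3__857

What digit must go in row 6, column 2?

Row 6 already contains {2, 5, 6, 8, 9}.
Column 2 already contains {1, 2, 3, 4, 6}.
Its 3×3 block (box 4) already contains {1, 2, 3, 6, 8, 9}.
The only value from 1–9 not eliminated is 7, so row 6, column 2 = 7.

7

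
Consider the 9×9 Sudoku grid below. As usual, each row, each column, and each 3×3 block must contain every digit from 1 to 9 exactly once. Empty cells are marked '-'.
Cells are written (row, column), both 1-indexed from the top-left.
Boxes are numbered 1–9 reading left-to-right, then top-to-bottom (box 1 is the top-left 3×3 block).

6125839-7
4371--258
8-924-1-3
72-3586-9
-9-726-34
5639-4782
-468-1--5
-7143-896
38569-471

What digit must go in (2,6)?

Row 2 already contains {1, 2, 3, 4, 5, 7, 8}.
Column 6 already contains {1, 3, 4, 6, 8}.
Its 3×3 block (box 2) already contains {1, 2, 3, 4, 5, 8}.
The only value from 1–9 not eliminated is 9, so (2,6) = 9.

9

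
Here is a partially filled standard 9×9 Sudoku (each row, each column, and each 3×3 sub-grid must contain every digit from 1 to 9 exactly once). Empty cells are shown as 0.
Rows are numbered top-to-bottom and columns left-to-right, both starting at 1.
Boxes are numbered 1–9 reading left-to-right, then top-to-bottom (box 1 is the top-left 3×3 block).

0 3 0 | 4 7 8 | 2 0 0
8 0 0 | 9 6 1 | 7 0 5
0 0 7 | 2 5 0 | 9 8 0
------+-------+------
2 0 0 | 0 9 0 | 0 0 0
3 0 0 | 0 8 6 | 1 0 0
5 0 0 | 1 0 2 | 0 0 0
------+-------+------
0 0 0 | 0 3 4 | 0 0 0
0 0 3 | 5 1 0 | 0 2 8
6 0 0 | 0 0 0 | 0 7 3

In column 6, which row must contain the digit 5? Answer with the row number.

4

Consider where 5 can go in column 6.
r3c6 is out (row 3 already has a 5).
r8c6 is out (row 8 already has a 5).
r9c6 is out (box 8 already has a 5).
So the only cell in column 6 that can hold 5 is r4c6.
That is row 4.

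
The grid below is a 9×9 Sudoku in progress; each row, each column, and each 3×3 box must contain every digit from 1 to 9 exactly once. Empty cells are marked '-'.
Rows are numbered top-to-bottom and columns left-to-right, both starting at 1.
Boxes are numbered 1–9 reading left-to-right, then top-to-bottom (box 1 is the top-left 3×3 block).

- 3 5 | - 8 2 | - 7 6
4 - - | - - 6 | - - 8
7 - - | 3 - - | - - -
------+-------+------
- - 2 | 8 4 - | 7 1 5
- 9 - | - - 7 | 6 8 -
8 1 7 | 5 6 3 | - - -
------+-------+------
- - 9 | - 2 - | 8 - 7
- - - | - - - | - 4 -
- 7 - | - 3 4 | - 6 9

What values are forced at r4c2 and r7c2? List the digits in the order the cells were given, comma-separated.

For r4c2:
  Row 4 already contains {1, 2, 4, 5, 7, 8}.
  Column 2 already contains {1, 3, 7, 9}.
  Its 3×3 block (box 4) already contains {1, 2, 7, 8, 9}.
  The only value from 1–9 not eliminated is 6, so r4c2 = 6.
For r7c2:
  Consider where 4 can go in box 7.
  r7c1 is out (column 1 already has a 4). r8c1 is out (row 8 already has a 4). r8c2 is out (row 8 already has a 4). r8c3 is out (row 8 already has a 4). The remaining empty cells in box 7 are similarly blocked.
  So the only cell in box 7 that can hold 4 is r7c2.
  So r7c2 = 4.

6,4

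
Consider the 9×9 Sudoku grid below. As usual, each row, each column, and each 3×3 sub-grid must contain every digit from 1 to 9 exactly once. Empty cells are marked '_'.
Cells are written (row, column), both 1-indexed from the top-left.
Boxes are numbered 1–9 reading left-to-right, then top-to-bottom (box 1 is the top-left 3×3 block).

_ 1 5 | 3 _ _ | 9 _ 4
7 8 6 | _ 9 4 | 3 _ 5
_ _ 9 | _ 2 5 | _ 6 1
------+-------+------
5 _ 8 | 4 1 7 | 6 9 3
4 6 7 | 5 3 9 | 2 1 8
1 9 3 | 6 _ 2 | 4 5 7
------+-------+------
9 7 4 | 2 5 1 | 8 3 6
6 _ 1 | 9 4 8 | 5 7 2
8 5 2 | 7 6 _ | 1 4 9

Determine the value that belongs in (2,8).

2

Row 2 already contains {3, 4, 5, 6, 7, 8, 9}.
Column 8 already contains {1, 3, 4, 5, 6, 7, 9}.
Its 3×3 block (box 3) already contains {1, 3, 4, 5, 6, 9}.
The only value from 1–9 not eliminated is 2, so (2,8) = 2.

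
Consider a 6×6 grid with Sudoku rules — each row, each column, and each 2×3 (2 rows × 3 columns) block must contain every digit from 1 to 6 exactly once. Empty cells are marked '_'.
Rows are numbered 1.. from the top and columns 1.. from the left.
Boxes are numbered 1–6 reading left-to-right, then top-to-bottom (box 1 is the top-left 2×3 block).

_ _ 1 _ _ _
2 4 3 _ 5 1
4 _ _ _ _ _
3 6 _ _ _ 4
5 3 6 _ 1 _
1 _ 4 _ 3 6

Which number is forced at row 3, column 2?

1

Cell row 3, column 2 itself could take any of {1, 2, 5} by direct elimination.
Consider where 1 can go in column 2.
row 1, column 2 is out (row 1 already has a 1).
row 6, column 2 is out (row 6 already has a 1).
So the only cell in column 2 that can hold 1 is row 3, column 2.
Therefore row 3, column 2 = 1.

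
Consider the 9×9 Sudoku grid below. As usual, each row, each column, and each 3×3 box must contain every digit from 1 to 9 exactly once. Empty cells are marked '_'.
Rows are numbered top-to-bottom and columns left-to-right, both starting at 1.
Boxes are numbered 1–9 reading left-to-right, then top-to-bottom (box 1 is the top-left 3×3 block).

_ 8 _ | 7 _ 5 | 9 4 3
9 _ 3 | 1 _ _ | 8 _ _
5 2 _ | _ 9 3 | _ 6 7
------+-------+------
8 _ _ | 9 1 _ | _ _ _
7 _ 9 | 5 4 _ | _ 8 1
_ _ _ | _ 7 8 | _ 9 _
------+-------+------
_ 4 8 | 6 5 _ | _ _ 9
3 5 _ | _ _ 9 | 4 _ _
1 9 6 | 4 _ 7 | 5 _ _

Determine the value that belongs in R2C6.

4

Cell R2C6 itself could take any of {2, 4, 6} by direct elimination.
Consider where 4 can go in box 2.
R1C5 is out (row 1 already has a 4).
R2C5 is out (column 5 already has a 4).
R3C4 is out (column 4 already has a 4).
So the only cell in box 2 that can hold 4 is R2C6.
Therefore R2C6 = 4.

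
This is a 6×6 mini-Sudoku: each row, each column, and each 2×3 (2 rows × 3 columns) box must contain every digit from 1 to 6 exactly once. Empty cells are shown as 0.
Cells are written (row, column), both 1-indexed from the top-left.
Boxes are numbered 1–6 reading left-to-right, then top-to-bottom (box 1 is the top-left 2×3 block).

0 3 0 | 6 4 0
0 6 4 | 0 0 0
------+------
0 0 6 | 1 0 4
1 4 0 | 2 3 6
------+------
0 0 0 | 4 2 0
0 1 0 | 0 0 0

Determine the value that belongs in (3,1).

3

Cell (3,1) itself could take any of {2, 3, 5} by direct elimination.
Consider where 3 can go in row 3.
(3,2) is out (column 2 already has a 3).
(3,5) is out (column 5 already has a 3).
So the only cell in row 3 that can hold 3 is (3,1).
Therefore (3,1) = 3.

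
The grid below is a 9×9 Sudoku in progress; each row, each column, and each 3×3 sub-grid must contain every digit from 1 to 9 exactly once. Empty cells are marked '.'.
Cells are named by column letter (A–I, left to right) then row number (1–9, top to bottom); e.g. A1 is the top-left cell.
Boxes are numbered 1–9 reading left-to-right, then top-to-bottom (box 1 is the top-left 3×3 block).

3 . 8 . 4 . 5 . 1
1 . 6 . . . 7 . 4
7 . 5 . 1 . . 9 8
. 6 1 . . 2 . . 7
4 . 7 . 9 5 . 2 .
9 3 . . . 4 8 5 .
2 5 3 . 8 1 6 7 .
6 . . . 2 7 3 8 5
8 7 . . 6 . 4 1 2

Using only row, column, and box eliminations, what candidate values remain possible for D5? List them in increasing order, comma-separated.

1,3,6,8

Row 5 already contains {2, 4, 5, 7, 9}.
Column D already contains {}.
Its 3×3 block (box 5) already contains {2, 4, 5, 9}.
Removing those from 1–9 leaves {1, 3, 6, 8} as the candidates for D5.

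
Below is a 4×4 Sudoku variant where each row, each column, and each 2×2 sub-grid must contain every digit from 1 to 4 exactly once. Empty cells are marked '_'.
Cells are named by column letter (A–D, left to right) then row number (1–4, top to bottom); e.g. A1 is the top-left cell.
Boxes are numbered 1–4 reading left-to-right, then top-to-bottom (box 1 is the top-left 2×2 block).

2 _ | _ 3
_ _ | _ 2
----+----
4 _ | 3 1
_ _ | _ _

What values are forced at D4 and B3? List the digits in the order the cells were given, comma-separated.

For D4:
  Row 4 already contains {}.
  Column D already contains {1, 2, 3}.
  Its 2×2 block (box 4) already contains {1, 3}.
  The only value from 1–4 not eliminated is 4, so D4 = 4.
For B3:
  Row 3 already contains {1, 3, 4}.
  Column B already contains {}.
  Its 2×2 block (box 3) already contains {4}.
  The only value from 1–4 not eliminated is 2, so B3 = 2.

4,2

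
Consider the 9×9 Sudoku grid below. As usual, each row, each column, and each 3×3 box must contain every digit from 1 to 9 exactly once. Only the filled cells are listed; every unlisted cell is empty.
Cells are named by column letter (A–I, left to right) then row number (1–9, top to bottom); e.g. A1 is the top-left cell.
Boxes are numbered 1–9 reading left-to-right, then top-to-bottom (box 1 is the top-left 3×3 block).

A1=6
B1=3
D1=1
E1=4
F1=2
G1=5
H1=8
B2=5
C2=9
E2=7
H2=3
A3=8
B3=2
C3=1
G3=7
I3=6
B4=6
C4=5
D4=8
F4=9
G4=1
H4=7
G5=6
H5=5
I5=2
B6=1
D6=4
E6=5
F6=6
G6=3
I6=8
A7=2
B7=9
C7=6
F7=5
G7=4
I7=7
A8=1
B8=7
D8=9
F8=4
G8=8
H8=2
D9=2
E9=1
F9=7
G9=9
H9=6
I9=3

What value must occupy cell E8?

Cell E8 itself could take any of {3, 6} by direct elimination.
Consider where 6 can go in row 8.
C8 is out (column C already has a 6).
I8 is out (column I already has a 6).
So the only cell in row 8 that can hold 6 is E8.
Therefore E8 = 6.

6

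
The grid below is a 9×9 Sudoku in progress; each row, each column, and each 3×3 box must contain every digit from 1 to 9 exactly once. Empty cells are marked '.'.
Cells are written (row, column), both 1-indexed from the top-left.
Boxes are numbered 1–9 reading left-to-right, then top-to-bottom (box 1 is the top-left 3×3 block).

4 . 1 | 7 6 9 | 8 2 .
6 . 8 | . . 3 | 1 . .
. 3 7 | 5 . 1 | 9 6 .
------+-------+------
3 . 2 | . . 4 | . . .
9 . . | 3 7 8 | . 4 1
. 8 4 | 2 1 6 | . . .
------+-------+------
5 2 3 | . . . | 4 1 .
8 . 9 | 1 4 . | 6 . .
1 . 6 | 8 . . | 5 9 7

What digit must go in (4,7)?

7

Row 4 already contains {2, 3, 4}.
Column 7 already contains {1, 4, 5, 6, 8, 9}.
Its 3×3 block (box 6) already contains {1, 4}.
The only value from 1–9 not eliminated is 7, so (4,7) = 7.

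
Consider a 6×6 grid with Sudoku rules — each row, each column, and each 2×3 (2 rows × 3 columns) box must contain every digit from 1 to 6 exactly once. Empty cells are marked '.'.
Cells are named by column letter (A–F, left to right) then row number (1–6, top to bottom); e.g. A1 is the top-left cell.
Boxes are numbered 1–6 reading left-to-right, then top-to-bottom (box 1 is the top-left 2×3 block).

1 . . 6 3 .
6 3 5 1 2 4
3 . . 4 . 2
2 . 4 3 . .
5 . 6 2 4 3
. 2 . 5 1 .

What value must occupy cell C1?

Row 1 already contains {1, 3, 6}.
Column C already contains {4, 5, 6}.
Its 2×3 block (box 1) already contains {1, 3, 5, 6}.
The only value from 1–6 not eliminated is 2, so C1 = 2.

2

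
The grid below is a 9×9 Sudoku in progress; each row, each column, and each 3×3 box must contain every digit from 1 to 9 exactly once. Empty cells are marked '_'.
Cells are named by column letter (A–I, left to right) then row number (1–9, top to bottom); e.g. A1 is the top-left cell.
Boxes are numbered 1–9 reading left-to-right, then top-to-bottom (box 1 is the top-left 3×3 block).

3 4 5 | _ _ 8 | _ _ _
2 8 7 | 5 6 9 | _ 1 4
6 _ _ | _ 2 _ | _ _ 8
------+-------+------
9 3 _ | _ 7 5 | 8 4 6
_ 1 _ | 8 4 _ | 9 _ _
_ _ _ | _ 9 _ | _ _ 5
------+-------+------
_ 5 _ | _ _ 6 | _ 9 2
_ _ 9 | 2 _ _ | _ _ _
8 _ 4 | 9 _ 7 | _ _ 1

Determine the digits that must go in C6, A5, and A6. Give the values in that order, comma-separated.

For C6:
  Consider where 8 can go in row 6.
  A6 is out (column A already has a 8). B6 is out (column B already has a 8). D6 is out (column D already has a 8). F6 is out (column F already has a 8). The remaining empty cells in row 6 are similarly blocked.
  So the only cell in row 6 that can hold 8 is C6.
  So C6 = 8.
For A5:
  Consider where 5 can go in box 4.
  C4 is out (row 4 already has a 5).
  C5 is out (column C already has a 5).
  A6 is out (row 6 already has a 5).
  B6 is out (row 6 already has a 5).
  C6 is out (row 6 already has a 5).
  So the only cell in box 4 that can hold 5 is A5.
  So A5 = 5.
For A6:
  Consider where 4 can go in column A.
  A5 is out (row 5 already has a 4).
  A7 is out (box 7 already has a 4).
  A8 is out (box 7 already has a 4).
  So the only cell in column A that can hold 4 is A6.
  So A6 = 4.

8,5,4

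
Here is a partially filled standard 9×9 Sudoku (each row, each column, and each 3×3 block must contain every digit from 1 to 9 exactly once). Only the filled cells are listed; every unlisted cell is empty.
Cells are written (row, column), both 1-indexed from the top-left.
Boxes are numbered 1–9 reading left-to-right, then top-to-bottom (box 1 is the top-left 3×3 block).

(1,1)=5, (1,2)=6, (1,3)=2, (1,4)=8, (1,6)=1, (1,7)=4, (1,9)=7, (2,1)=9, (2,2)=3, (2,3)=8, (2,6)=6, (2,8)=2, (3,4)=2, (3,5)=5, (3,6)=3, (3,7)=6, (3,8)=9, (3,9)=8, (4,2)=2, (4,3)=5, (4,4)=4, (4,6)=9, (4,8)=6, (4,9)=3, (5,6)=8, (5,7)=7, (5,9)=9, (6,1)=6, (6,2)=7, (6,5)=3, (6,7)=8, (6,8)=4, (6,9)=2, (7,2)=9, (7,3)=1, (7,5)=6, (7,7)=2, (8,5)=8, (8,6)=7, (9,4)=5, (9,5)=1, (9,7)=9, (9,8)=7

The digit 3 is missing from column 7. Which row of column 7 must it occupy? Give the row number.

Consider where 3 can go in column 7.
(2,7) is out (row 2 already has a 3).
(4,7) is out (row 4 already has a 3).
So the only cell in column 7 that can hold 3 is (8,7).
That is row 8.

8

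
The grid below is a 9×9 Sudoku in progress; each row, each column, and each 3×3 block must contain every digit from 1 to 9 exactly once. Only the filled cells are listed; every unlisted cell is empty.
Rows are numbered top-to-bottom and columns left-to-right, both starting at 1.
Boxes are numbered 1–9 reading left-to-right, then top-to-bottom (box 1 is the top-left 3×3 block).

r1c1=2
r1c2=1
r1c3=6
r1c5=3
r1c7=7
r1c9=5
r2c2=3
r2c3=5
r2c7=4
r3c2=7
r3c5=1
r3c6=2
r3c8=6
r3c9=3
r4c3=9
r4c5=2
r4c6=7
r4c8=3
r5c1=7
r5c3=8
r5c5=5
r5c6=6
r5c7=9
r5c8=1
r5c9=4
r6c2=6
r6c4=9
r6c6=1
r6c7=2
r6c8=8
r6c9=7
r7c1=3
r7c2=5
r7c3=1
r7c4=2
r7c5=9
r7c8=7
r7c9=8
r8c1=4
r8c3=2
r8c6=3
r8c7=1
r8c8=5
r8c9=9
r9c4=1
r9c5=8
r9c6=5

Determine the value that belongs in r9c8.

4

Cell r9c8 itself could take any of {2, 4} by direct elimination.
Consider where 4 can go in column 8.
r1c8 is out (box 3 already has a 4).
r2c8 is out (row 2 already has a 4).
So the only cell in column 8 that can hold 4 is r9c8.
Therefore r9c8 = 4.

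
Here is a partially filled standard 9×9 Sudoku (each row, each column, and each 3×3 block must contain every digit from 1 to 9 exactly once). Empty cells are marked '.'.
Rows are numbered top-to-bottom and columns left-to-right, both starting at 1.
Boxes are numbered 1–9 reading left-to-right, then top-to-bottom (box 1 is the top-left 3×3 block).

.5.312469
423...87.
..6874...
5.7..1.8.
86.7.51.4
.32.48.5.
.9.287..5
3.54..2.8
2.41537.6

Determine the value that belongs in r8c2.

Cell r8c2 itself could take any of {1, 7} by direct elimination.
Consider where 7 can go in row 8.
r8c5 is out (column 5 already has a 7).
r8c6 is out (column 6 already has a 7).
r8c8 is out (column 8 already has a 7).
So the only cell in row 8 that can hold 7 is r8c2.
Therefore r8c2 = 7.

7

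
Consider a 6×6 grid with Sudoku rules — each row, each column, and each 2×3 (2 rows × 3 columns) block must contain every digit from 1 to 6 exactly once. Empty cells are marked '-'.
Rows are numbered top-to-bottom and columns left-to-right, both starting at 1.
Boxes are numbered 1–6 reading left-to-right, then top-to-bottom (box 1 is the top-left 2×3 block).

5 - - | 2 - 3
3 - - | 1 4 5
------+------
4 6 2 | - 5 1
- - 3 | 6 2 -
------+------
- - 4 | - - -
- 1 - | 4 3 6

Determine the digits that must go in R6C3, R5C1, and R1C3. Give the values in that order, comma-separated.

5,6,1

For R6C3:
  Row 6 already contains {1, 3, 4, 6}.
  Column 3 already contains {2, 3, 4}.
  Its 2×3 block (box 5) already contains {1, 4}.
  The only value from 1–6 not eliminated is 5, so R6C3 = 5.
For R5C1:
  Consider where 6 can go in box 5.
  R5C2 is out (column 2 already has a 6).
  R6C1 is out (row 6 already has a 6).
  R6C3 is out (row 6 already has a 6).
  So the only cell in box 5 that can hold 6 is R5C1.
  So R5C1 = 6.
For R1C3:
  Consider where 1 can go in row 1.
  R1C2 is out (column 2 already has a 1).
  R1C5 is out (box 2 already has a 1).
  So the only cell in row 1 that can hold 1 is R1C3.
  So R1C3 = 1.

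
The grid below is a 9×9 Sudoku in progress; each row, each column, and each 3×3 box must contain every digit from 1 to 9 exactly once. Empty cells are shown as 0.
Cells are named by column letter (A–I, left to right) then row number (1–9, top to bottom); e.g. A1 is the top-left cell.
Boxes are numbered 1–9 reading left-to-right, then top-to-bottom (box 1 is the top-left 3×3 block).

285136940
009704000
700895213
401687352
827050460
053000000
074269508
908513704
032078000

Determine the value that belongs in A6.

Row 6 already contains {3, 5}.
Column A already contains {2, 4, 7, 8, 9}.
Its 3×3 block (box 4) already contains {1, 2, 3, 4, 5, 7, 8}.
The only value from 1–9 not eliminated is 6, so A6 = 6.

6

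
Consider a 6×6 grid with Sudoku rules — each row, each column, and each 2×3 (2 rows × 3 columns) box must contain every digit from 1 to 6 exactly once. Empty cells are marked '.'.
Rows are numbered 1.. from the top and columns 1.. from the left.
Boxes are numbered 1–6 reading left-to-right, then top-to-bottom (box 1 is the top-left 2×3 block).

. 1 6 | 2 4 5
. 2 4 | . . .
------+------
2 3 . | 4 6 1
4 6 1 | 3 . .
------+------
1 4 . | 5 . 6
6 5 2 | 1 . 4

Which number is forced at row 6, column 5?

3

Row 6 already contains {1, 2, 4, 5, 6}.
Column 5 already contains {4, 6}.
Its 2×3 block (box 6) already contains {1, 4, 5, 6}.
The only value from 1–6 not eliminated is 3, so row 6, column 5 = 3.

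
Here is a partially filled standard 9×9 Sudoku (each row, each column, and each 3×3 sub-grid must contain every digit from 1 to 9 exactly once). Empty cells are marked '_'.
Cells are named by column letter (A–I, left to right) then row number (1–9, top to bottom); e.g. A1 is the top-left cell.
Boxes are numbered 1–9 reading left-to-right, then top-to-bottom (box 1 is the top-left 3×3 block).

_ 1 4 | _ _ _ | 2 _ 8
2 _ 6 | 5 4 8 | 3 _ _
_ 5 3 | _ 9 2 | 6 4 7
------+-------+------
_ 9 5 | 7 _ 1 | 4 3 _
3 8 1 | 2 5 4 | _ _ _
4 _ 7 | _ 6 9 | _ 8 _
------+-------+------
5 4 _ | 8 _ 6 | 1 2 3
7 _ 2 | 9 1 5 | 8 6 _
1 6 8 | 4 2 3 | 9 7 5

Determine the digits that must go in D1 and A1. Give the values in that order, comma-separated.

For D1:
  Consider where 6 can go in box 2.
  E1 is out (column E already has a 6).
  F1 is out (column F already has a 6).
  D3 is out (row 3 already has a 6).
  So the only cell in box 2 that can hold 6 is D1.
  So D1 = 6.
For A1:
  Row 1 already contains {1, 2, 4, 8}.
  Column A already contains {1, 2, 3, 4, 5, 7}.
  Its 3×3 block (box 1) already contains {1, 2, 3, 4, 5, 6}.
  The only value from 1–9 not eliminated is 9, so A1 = 9.

6,9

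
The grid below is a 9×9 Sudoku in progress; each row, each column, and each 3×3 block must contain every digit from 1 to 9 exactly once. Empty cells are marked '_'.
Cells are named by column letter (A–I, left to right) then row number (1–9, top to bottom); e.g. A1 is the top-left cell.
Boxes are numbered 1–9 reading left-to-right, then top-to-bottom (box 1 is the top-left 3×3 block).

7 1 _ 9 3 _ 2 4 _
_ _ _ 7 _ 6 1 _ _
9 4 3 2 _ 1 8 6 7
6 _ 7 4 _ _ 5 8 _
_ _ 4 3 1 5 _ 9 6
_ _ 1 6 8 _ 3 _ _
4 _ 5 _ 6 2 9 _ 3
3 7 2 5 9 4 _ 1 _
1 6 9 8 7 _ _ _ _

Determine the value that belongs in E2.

Cell E2 itself could take any of {4, 5} by direct elimination.
Consider where 4 can go in column E.
E3 is out (row 3 already has a 4).
E4 is out (row 4 already has a 4).
So the only cell in column E that can hold 4 is E2.
Therefore E2 = 4.

4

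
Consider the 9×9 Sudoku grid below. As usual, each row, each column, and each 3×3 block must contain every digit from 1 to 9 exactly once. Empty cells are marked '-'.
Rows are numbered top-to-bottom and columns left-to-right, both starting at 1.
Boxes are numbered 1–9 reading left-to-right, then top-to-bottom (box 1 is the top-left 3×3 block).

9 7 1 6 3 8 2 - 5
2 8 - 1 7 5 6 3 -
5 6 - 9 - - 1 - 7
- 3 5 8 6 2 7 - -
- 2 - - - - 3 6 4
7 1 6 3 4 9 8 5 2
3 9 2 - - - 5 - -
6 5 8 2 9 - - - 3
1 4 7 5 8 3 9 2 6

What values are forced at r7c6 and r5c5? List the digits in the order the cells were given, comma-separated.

For r7c6:
  Consider where 6 can go in row 7.
  r7c4 is out (column 4 already has a 6).
  r7c5 is out (column 5 already has a 6).
  r7c8 is out (column 8 already has a 6).
  r7c9 is out (column 9 already has a 6).
  So the only cell in row 7 that can hold 6 is r7c6.
  So r7c6 = 6.
For r5c5:
  Consider where 5 can go in column 5.
  r3c5 is out (row 3 already has a 5).
  r7c5 is out (row 7 already has a 5).
  So the only cell in column 5 that can hold 5 is r5c5.
  So r5c5 = 5.

6,5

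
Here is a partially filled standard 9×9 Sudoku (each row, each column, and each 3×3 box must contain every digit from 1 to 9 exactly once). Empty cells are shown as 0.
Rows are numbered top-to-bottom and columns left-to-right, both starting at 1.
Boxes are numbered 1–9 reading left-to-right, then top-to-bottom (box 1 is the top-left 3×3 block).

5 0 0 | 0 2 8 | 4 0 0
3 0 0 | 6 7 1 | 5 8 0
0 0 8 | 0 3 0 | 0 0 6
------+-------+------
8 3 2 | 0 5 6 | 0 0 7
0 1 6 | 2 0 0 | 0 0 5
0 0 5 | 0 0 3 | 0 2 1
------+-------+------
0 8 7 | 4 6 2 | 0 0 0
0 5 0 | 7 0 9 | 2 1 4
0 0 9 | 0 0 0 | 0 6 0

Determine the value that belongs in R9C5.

Cell R9C5 itself could take any of {1, 8} by direct elimination.
Consider where 1 can go in column 5.
R5C5 is out (row 5 already has a 1).
R6C5 is out (row 6 already has a 1).
R8C5 is out (row 8 already has a 1).
So the only cell in column 5 that can hold 1 is R9C5.
Therefore R9C5 = 1.

1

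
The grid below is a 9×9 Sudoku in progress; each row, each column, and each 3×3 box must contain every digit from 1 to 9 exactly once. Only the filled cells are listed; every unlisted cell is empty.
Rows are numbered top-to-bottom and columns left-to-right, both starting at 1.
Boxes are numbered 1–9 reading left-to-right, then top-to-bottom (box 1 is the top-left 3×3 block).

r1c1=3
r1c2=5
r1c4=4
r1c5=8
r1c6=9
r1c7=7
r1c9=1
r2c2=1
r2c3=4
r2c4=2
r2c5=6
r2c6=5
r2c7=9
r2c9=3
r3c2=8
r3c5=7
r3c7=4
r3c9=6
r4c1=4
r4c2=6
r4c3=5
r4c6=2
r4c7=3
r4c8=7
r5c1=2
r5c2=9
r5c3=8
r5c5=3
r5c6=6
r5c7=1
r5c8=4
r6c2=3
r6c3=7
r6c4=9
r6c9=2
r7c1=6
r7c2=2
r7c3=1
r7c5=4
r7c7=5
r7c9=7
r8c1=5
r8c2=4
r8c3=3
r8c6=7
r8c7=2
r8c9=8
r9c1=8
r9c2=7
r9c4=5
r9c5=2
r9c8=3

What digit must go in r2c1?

7

Row 2 already contains {1, 2, 3, 4, 5, 6, 9}.
Column 1 already contains {2, 3, 4, 5, 6, 8}.
Its 3×3 block (box 1) already contains {1, 3, 4, 5, 8}.
The only value from 1–9 not eliminated is 7, so r2c1 = 7.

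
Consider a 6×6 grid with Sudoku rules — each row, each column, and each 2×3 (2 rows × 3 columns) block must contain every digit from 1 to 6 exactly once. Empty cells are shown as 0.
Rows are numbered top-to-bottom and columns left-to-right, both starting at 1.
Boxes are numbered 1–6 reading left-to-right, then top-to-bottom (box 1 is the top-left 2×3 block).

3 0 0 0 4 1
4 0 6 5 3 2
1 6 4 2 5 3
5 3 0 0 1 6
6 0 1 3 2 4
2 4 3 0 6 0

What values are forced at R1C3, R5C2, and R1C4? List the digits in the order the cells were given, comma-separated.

For R1C3:
  Consider where 5 can go in column 3.
  R4C3 is out (row 4 already has a 5).
  So the only cell in column 3 that can hold 5 is R1C3.
  So R1C3 = 5.
For R5C2:
  Row 5 already contains {1, 2, 3, 4, 6}.
  Column 2 already contains {3, 4, 6}.
  Its 2×3 block (box 5) already contains {1, 2, 3, 4, 6}.
  The only value from 1–6 not eliminated is 5, so R5C2 = 5.
For R1C4:
  Row 1 already contains {1, 3, 4}.
  Column 4 already contains {2, 3, 5}.
  Its 2×3 block (box 2) already contains {1, 2, 3, 4, 5}.
  The only value from 1–6 not eliminated is 6, so R1C4 = 6.

5,5,6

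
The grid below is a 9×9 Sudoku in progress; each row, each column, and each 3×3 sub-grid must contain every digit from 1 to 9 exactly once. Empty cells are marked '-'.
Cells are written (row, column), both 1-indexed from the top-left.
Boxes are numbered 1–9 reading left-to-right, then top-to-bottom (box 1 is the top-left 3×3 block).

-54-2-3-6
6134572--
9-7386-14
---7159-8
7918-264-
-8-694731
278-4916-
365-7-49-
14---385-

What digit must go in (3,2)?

2

Row 3 already contains {1, 3, 4, 6, 7, 8, 9}.
Column 2 already contains {1, 4, 5, 6, 7, 8, 9}.
Its 3×3 block (box 1) already contains {1, 3, 4, 5, 6, 7, 9}.
The only value from 1–9 not eliminated is 2, so (3,2) = 2.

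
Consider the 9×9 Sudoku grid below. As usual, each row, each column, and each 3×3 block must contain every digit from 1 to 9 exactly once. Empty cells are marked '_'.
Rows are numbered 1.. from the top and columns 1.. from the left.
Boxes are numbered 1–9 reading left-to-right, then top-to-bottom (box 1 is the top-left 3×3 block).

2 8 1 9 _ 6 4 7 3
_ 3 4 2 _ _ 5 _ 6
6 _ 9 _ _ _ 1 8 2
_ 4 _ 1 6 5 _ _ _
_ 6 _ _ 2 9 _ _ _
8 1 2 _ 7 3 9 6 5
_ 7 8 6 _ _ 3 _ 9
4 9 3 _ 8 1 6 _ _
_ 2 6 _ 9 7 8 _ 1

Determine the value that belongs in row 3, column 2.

5

Row 3 already contains {1, 2, 6, 8, 9}.
Column 2 already contains {1, 2, 3, 4, 6, 7, 8, 9}.
Its 3×3 block (box 1) already contains {1, 2, 3, 4, 6, 8, 9}.
The only value from 1–9 not eliminated is 5, so row 3, column 2 = 5.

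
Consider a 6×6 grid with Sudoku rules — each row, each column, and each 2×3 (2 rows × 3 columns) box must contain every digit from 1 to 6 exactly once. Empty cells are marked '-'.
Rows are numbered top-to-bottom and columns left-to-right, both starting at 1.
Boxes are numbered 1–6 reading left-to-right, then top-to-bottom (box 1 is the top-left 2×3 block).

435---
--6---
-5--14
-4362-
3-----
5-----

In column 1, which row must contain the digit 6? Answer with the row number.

3

Consider where 6 can go in column 1.
R2C1 is out (row 2 already has a 6).
R4C1 is out (row 4 already has a 6).
So the only cell in column 1 that can hold 6 is R3C1.
That is row 3.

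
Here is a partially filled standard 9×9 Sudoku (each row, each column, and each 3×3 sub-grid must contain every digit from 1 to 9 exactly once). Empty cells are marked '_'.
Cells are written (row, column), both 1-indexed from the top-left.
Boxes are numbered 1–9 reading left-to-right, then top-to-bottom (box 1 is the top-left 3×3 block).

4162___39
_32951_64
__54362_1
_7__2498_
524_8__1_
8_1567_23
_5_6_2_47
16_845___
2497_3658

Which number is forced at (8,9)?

2

Row 8 already contains {1, 4, 5, 6, 8}.
Column 9 already contains {1, 3, 4, 7, 8, 9}.
Its 3×3 block (box 9) already contains {4, 5, 6, 7, 8}.
The only value from 1–9 not eliminated is 2, so (8,9) = 2.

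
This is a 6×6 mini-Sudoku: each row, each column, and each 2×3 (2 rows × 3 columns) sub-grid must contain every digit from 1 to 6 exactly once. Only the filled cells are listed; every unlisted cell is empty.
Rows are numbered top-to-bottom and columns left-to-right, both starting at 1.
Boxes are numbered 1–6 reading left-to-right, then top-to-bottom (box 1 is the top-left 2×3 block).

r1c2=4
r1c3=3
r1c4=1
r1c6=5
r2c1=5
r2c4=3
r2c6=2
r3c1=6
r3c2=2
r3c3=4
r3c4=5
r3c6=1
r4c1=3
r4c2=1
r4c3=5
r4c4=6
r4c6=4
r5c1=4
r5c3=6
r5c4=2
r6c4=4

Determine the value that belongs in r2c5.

Cell r2c5 itself could take any of {4, 6} by direct elimination.
Consider where 4 can go in row 2.
r2c2 is out (column 2 already has a 4).
r2c3 is out (column 3 already has a 4).
So the only cell in row 2 that can hold 4 is r2c5.
Therefore r2c5 = 4.

4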